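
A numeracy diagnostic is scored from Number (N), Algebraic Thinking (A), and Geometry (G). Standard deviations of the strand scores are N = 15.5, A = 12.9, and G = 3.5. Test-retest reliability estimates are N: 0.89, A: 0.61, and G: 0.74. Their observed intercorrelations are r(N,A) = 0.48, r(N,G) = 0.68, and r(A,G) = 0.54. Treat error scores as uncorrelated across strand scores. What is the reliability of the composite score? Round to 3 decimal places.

0.871

Var(N+A+G) = 15.5² + 12.9² + 3.5² + 2·[15.5·12.9·0.48 + 15.5·3.5·0.68 + 12.9·3.5·0.54] = 418.91 + 314.494 = 733.404.
Because errors are independent across components, Cov(Tᵢ,Tⱼ) = Cov(Xᵢ,Xⱼ); the off-diagonal part of the true-score variance is the same as above.
True-score variance = [15.5²·0.89 + 12.9²·0.61 + 3.5²·0.74] + 314.494 = 324.398 + 314.494 = 638.892.
Reliability = 638.892 / 733.404 = 0.871.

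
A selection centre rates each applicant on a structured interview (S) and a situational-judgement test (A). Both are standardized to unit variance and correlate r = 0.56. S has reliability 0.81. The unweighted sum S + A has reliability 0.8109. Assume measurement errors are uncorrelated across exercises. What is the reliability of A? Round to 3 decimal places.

Var(S+A) = 2 + 2·0.56 = 3.120.
True-score variance = ρ_S + ρ_A + 2·0.56, so 0.8109 = (0.81 + ρ_A + 1.12) / 3.120.
ρ_A = 0.8109·3.120 − 0.81 − 1.12 = 0.600.

0.600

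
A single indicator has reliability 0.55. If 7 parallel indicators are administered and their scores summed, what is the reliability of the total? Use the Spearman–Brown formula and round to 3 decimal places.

0.895

ρ_k = kρ / (1 + (k−1)ρ) = 7·0.55 / (1 + 6·0.55) = 3.850 / 4.300 = 0.895.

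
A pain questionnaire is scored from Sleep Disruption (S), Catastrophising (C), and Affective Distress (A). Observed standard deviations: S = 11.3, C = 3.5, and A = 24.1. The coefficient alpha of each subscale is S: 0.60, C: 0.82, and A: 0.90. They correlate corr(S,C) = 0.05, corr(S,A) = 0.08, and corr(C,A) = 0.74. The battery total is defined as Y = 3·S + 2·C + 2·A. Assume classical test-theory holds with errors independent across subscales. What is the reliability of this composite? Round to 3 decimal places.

0.837

Var(Y) = 3²·11.3² + 2²·3.5² + 2²·24.1² + 2·[6·11.3·3.5·0.05 + 6·11.3·24.1·0.08 + 4·3.5·24.1·0.74] = 3521.45 + 784.519 = 4305.97.
Because errors are independent across components, Cov(Tᵢ,Tⱼ) = Cov(Xᵢ,Xⱼ); the off-diagonal part of the true-score variance is the same as above.
True-score variance = [3²·11.3²·0.60 + 2²·3.5²·0.82 + 2²·24.1²·0.90] + 784.519 = 2820.62 + 784.519 = 3605.14.
Reliability = 3605.14 / 4305.97 = 0.837.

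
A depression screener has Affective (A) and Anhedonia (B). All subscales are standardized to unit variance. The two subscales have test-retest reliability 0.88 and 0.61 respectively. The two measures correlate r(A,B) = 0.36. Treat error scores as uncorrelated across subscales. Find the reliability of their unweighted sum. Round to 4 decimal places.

Var(A+B) = 2 + 2·[0.36] = 2 + 0.72 = 2.72.
With uncorrelated errors the cross-covariances are all true-score covariance, so they carry over unchanged; only the diagonal terms shrink to ρᵢσᵢ².
True-score variance = [0.88 + 0.61] + 0.72 = 1.49 + 0.72 = 2.21.
Reliability = 2.21 / 2.72 = 0.8125.

0.8125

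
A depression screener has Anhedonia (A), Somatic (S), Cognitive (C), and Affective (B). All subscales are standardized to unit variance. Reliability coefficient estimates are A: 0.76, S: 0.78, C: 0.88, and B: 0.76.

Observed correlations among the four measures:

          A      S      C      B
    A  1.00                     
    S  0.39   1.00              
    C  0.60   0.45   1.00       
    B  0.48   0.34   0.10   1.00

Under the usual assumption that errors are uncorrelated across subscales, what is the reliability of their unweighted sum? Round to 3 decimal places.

0.906

Var(A+S+C+B) = 4 + 2·[0.39 + 0.60 + 0.48 + 0.45 + 0.34 + 0.10] = 4 + 4.72 = 8.72.
With uncorrelated errors the cross-covariances are all true-score covariance, so they carry over unchanged; only the diagonal terms shrink to ρᵢσᵢ².
True-score variance = [0.76 + 0.78 + 0.88 + 0.76] + 4.72 = 3.18 + 4.72 = 7.9.
Reliability = 7.9 / 8.72 = 0.906.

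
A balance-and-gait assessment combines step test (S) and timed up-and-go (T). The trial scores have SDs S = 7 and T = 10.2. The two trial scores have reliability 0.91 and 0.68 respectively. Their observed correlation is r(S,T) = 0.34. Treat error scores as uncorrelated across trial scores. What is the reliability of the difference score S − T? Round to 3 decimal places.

0.639

Var(S−T) = 7² + 10.2² − 2·7·10.2·0.34 = 153.04 − 48.552 = 104.488.
With uncorrelated errors the cross-covariances are all true-score covariance, so they carry over unchanged; only the diagonal terms shrink to ρᵢσᵢ².
True-score variance = [7²·0.91 + 10.2²·0.68] − 48.552 = 115.337 − 48.552 = 66.7852.
Reliability = 66.7852 / 104.488 = 0.639.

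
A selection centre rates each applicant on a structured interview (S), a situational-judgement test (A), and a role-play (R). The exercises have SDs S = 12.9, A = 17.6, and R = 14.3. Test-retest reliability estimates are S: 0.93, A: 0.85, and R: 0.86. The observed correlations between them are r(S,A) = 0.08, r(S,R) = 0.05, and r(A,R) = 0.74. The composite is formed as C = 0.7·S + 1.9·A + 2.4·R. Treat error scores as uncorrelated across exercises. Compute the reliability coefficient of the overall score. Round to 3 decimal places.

Var(C) = 0.7²·12.9² + 1.9²·17.6² + 2.4²·14.3² + 2·[1.33·12.9·17.6·0.08 + 1.68·12.9·14.3·0.05 + 4.56·17.6·14.3·0.74] = 2377.64 + 1777.84 = 4155.48.
Because errors are independent across components, Cov(Tᵢ,Tⱼ) = Cov(Xᵢ,Xⱼ); the off-diagonal part of the true-score variance is the same as above.
True-score variance = [0.7²·12.9²·0.93 + 1.9²·17.6²·0.85 + 2.4²·14.3²·0.86] + 1777.84 = 2039.29 + 1777.84 = 3817.14.
Reliability = 3817.14 / 4155.48 = 0.919.

0.919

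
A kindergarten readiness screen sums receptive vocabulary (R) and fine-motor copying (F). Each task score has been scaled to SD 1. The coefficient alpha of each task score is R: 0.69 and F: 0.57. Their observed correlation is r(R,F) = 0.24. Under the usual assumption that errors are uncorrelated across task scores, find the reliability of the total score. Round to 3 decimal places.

0.702

Var(R+F) = 2 + 2·[0.24] = 2 + 0.48 = 2.48.
Because errors are independent across components, Cov(Tᵢ,Tⱼ) = Cov(Xᵢ,Xⱼ); the off-diagonal part of the true-score variance is the same as above.
True-score variance = [0.69 + 0.57] + 0.48 = 1.26 + 0.48 = 1.74.
Reliability = 1.74 / 2.48 = 0.702.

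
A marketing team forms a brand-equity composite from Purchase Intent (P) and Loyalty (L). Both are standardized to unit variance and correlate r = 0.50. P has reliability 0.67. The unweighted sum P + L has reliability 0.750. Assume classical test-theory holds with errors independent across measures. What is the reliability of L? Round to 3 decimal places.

Var(P+L) = 2 + 2·0.50 = 3.000.
True-score variance = ρ_P + ρ_L + 2·0.50, so 0.750 = (0.67 + ρ_L + 1.00) / 3.000.
ρ_L = 0.750·3.000 − 0.67 − 1.00 = 0.580.

0.580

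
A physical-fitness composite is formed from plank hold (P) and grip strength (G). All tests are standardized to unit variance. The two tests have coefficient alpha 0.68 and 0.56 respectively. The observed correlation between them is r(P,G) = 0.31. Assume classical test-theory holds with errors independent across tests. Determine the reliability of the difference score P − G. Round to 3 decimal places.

Var(P−G) = 1 + 1 − 2·0.31 = 2 − 0.62 = 1.38.
With uncorrelated errors the cross-covariances are all true-score covariance, so they carry over unchanged; only the diagonal terms shrink to ρᵢσᵢ².
True-score variance = [0.68 + 0.56] − 0.62 = 1.24 − 0.62 = 0.62.
Reliability = 0.62 / 1.38 = 0.449.

0.449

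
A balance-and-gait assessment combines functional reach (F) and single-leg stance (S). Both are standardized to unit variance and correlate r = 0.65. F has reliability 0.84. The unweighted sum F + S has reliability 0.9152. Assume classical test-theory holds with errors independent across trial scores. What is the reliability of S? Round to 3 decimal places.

Var(F+S) = 2 + 2·0.65 = 3.300.
True-score variance = ρ_F + ρ_S + 2·0.65, so 0.9152 = (0.84 + ρ_S + 1.30) / 3.300.
ρ_S = 0.9152·3.300 − 0.84 − 1.30 = 0.880.

0.880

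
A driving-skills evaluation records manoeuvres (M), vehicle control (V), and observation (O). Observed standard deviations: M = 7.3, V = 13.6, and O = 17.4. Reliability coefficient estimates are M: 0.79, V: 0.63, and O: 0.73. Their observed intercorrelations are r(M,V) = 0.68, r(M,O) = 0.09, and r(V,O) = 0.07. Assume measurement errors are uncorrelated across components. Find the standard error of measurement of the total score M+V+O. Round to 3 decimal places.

Var(total) = 541.01 + 191.014 = 732.024.
True-score variance = 379.639 + 191.014 = 570.653, so reliability = 0.7796.
Error variance = 732.024 − 570.653 = 161.371; SEM = √161.371 = 12.703.

12.703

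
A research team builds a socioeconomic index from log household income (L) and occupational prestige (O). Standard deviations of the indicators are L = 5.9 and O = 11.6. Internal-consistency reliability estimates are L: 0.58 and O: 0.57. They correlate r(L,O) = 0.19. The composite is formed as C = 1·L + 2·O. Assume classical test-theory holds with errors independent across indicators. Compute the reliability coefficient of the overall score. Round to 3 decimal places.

Var(C) = 5.9² + 2²·11.6² + 2·[2·5.9·11.6·0.19] = 573.05 + 52.0144 = 625.064.
Under uncorrelated errors the observed covariances equal the true-score covariances, so only the own-variance terms attenuate.
True-score variance = [5.9²·0.58 + 2²·11.6²·0.57] + 52.0144 = 326.987 + 52.0144 = 379.001.
Reliability = 379.001 / 625.064 = 0.606.

0.606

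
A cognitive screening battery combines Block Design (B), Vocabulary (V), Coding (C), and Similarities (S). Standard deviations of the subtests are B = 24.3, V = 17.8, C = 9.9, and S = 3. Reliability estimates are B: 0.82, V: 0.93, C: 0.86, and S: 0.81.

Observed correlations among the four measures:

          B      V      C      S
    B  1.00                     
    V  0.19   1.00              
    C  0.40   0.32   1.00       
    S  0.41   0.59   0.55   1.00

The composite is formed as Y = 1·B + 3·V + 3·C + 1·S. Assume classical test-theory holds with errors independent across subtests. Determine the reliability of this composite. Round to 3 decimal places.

Var(Y) = 24.3² + 3²·17.8² + 3²·9.9² + 3² + 2·[3·24.3·17.8·0.19 + 3·24.3·9.9·0.40 + 24.3·3·0.41 + 9·17.8·9.9·0.32 + 3·17.8·3·0.59 + 3·9.9·3·0.55] = 4333.14 + 2432.31 = 6765.45.
With uncorrelated errors the cross-covariances are all true-score covariance, so they carry over unchanged; only the diagonal terms shrink to ρᵢσᵢ².
True-score variance = [24.3²·0.82 + 3²·17.8²·0.93 + 3²·9.9²·0.86 + 3²·0.81] + 2432.31 = 3902.04 + 2432.31 = 6334.35.
Reliability = 6334.35 / 6765.45 = 0.936.

0.936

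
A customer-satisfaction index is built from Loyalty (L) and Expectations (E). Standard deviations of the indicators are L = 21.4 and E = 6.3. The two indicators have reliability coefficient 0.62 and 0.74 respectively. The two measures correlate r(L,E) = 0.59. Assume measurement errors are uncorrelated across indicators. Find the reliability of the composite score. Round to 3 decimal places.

0.719

Var(L+E) = 21.4² + 6.3² + 2·[21.4·6.3·0.59] = 497.65 + 159.088 = 656.738.
With uncorrelated errors the cross-covariances are all true-score covariance, so they carry over unchanged; only the diagonal terms shrink to ρᵢσᵢ².
True-score variance = [21.4²·0.62 + 6.3²·0.74] + 159.088 = 313.306 + 159.088 = 472.393.
Reliability = 472.393 / 656.738 = 0.719.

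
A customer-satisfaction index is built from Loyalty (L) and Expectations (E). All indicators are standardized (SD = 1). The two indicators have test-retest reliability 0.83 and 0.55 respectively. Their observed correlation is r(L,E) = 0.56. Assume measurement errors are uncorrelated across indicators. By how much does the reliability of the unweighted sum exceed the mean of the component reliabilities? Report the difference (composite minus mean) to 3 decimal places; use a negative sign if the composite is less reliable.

0.111

Var(sum) = 2 + 1.12 = 3.12; true-score variance = 1.38 + 1.12 = 2.5; composite reliability = 0.8013.
Mean component reliability = 0.6900.
Difference = 0.8013 − 0.6900 = 0.111.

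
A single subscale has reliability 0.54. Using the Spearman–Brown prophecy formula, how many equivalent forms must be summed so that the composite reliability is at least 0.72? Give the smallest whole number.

k ≥ ρ*(1−ρ₁)/(ρ₁(1−ρ*)) = 0.72·0.46 / (0.54·0.28) = 2.190.
Smallest integer k = 3.

3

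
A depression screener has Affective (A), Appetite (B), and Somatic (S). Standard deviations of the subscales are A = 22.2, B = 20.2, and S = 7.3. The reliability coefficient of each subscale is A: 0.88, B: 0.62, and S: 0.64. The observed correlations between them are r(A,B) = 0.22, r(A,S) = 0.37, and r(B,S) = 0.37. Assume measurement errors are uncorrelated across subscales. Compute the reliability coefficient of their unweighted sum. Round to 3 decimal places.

0.831

Var(A+B+S) = 22.2² + 20.2² + 7.3² + 2·[22.2·20.2·0.22 + 22.2·7.3·0.37 + 20.2·7.3·0.37] = 954.17 + 426.358 = 1380.53.
With uncorrelated errors the cross-covariances are all true-score covariance, so they carry over unchanged; only the diagonal terms shrink to ρᵢσᵢ².
True-score variance = [22.2²·0.88 + 20.2²·0.62 + 7.3²·0.64] + 426.358 = 720.79 + 426.358 = 1147.15.
Reliability = 1147.15 / 1380.53 = 0.831.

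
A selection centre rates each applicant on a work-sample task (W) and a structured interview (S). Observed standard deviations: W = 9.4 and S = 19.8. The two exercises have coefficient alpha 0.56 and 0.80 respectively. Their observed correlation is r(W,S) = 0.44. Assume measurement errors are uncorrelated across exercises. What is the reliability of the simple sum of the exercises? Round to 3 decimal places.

0.818

Var(W+S) = 9.4² + 19.8² + 2·[9.4·19.8·0.44] = 480.4 + 163.786 = 644.186.
Under uncorrelated errors the observed covariances equal the true-score covariances, so only the own-variance terms attenuate.
True-score variance = [9.4²·0.56 + 19.8²·0.80] + 163.786 = 363.114 + 163.786 = 526.899.
Reliability = 526.899 / 644.186 = 0.818.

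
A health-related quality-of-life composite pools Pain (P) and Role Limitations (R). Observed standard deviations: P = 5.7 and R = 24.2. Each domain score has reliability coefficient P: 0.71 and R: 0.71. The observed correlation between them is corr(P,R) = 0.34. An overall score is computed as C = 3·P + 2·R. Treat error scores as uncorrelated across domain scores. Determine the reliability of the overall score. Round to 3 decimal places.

0.761

Var(C) = 3²·5.7² + 2²·24.2² + 2·[6·5.7·24.2·0.34] = 2634.97 + 562.795 = 3197.77.
With uncorrelated errors the cross-covariances are all true-score covariance, so they carry over unchanged; only the diagonal terms shrink to ρᵢσᵢ².
True-score variance = [3²·5.7²·0.71 + 2²·24.2²·0.71] + 562.795 = 1870.83 + 562.795 = 2433.62.
Reliability = 2433.62 / 3197.77 = 0.761.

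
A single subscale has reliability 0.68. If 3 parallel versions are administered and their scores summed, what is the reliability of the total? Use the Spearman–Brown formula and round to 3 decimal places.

0.864

ρ_k = kρ / (1 + (k−1)ρ) = 3·0.68 / (1 + 2·0.68) = 2.040 / 2.360 = 0.864.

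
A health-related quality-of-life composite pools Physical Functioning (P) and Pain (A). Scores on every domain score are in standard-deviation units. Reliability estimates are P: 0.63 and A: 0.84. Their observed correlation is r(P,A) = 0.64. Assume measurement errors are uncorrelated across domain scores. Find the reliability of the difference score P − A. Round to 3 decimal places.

0.264

Var(P−A) = 1 + 1 − 2·0.64 = 2 − 1.28 = 0.72.
Under uncorrelated errors the observed covariances equal the true-score covariances, so only the own-variance terms attenuate.
True-score variance = [0.63 + 0.84] − 1.28 = 1.47 − 1.28 = 0.19.
Reliability = 0.19 / 0.72 = 0.264.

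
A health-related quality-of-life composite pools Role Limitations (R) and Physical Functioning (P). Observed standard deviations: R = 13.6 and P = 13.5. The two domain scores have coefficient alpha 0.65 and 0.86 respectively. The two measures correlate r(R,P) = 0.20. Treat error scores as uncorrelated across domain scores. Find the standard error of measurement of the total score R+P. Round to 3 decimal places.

9.500

Var(total) = 367.21 + 73.44 = 440.65.
True-score variance = 276.959 + 73.44 = 350.399, so reliability = 0.7952.
Error variance = 440.65 − 350.399 = 90.251; SEM = √90.251 = 9.500.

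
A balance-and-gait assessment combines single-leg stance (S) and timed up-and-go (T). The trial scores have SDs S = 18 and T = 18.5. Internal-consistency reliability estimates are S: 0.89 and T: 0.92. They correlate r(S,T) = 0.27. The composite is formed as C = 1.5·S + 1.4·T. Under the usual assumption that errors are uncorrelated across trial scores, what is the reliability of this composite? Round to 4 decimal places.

Var(C) = 1.5²·18² + 1.4²·18.5² + 2·[2.1·18·18.5·0.27] = 1399.81 + 377.622 = 1777.43.
Under uncorrelated errors the observed covariances equal the true-score covariances, so only the own-variance terms attenuate.
True-score variance = [1.5²·18²·0.89 + 1.4²·18.5²·0.92] + 377.622 = 1265.96 + 377.622 = 1643.58.
Reliability = 1643.58 / 1777.43 = 0.9247.

0.9247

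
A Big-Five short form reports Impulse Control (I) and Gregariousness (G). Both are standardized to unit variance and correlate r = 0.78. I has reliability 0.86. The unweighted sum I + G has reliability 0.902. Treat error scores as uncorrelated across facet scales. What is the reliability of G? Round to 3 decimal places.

0.791

Var(I+G) = 2 + 2·0.78 = 3.560.
True-score variance = ρ_I + ρ_G + 2·0.78, so 0.902 = (0.86 + ρ_G + 1.56) / 3.560.
ρ_G = 0.902·3.560 − 0.86 − 1.56 = 0.791.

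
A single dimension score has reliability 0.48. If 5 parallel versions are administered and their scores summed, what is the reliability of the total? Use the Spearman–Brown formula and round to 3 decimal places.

ρ_k = kρ / (1 + (k−1)ρ) = 5·0.48 / (1 + 4·0.48) = 2.400 / 2.920 = 0.822.

0.822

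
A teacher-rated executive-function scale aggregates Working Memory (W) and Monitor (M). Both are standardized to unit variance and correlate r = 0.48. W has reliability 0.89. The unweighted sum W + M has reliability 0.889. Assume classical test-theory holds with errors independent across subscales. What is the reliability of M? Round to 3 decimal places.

Var(W+M) = 2 + 2·0.48 = 2.960.
True-score variance = ρ_W + ρ_M + 2·0.48, so 0.889 = (0.89 + ρ_M + 0.96) / 2.960.
ρ_M = 0.889·2.960 − 0.89 − 0.96 = 0.781.

0.781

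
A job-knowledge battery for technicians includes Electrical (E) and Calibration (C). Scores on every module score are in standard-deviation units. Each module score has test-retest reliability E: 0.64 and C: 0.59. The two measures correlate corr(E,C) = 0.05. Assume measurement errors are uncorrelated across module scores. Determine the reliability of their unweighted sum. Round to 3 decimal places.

Var(E+C) = 2 + 2·[0.05] = 2 + 0.1 = 2.1.
With uncorrelated errors the cross-covariances are all true-score covariance, so they carry over unchanged; only the diagonal terms shrink to ρᵢσᵢ².
True-score variance = [0.64 + 0.59] + 0.1 = 1.23 + 0.1 = 1.33.
Reliability = 1.33 / 2.1 = 0.633.

0.633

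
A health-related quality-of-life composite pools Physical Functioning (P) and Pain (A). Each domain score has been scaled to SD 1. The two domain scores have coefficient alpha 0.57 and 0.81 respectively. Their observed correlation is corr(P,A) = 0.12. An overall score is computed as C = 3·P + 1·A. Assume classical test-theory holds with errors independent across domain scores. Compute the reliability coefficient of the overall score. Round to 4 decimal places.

0.6213

Var(C) = 3² + 1 + 2·[3·0.12] = 10 + 0.72 = 10.72.
Under uncorrelated errors the observed covariances equal the true-score covariances, so only the own-variance terms attenuate.
True-score variance = [3²·0.57 + 0.81] + 0.72 = 5.94 + 0.72 = 6.66.
Reliability = 6.66 / 10.72 = 0.6213.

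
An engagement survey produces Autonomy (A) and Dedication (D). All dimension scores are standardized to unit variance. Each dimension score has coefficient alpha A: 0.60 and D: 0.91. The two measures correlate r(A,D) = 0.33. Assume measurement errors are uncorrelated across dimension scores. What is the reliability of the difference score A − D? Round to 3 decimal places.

0.634

Var(A−D) = 1 + 1 − 2·0.33 = 2 − 0.66 = 1.34.
Because errors are independent across components, Cov(Tᵢ,Tⱼ) = Cov(Xᵢ,Xⱼ); the off-diagonal part of the true-score variance is the same as above.
True-score variance = [0.60 + 0.91] − 0.66 = 1.51 − 0.66 = 0.85.
Reliability = 0.85 / 1.34 = 0.634.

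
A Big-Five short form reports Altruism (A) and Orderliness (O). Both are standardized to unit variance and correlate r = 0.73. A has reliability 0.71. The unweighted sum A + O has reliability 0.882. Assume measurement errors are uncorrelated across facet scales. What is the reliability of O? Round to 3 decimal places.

0.882

Var(A+O) = 2 + 2·0.73 = 3.460.
True-score variance = ρ_A + ρ_O + 2·0.73, so 0.882 = (0.71 + ρ_O + 1.46) / 3.460.
ρ_O = 0.882·3.460 − 0.71 − 1.46 = 0.882.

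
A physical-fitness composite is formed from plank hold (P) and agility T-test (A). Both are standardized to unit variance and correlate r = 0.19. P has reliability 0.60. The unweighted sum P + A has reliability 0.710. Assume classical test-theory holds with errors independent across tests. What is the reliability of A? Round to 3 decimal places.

Var(P+A) = 2 + 2·0.19 = 2.380.
True-score variance = ρ_P + ρ_A + 2·0.19, so 0.710 = (0.60 + ρ_A + 0.38) / 2.380.
ρ_A = 0.710·2.380 − 0.60 − 0.38 = 0.710.

0.710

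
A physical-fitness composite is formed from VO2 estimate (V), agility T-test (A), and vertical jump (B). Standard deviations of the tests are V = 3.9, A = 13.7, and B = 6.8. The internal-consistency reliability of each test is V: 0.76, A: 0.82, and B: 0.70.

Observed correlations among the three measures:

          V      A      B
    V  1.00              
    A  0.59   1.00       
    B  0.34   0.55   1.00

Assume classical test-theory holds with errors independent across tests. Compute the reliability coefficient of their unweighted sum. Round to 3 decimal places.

0.881

Var(V+A+B) = 3.9² + 13.7² + 6.8² + 2·[3.9·13.7·0.59 + 3.9·6.8·0.34 + 13.7·6.8·0.55] = 249.14 + 183.557 = 432.697.
With uncorrelated errors the cross-covariances are all true-score covariance, so they carry over unchanged; only the diagonal terms shrink to ρᵢσᵢ².
True-score variance = [3.9²·0.76 + 13.7²·0.82 + 6.8²·0.70] + 183.557 = 197.833 + 183.557 = 381.39.
Reliability = 381.39 / 432.697 = 0.881.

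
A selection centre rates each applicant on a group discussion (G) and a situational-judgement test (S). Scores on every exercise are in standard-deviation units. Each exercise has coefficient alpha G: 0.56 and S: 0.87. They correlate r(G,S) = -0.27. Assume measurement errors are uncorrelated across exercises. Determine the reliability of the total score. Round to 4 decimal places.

Var(G+S) = 2 + 2·[(-0.27)] = 2 − 0.54 = 1.46.
Under uncorrelated errors the observed covariances equal the true-score covariances, so only the own-variance terms attenuate.
True-score variance = [0.56 + 0.87] − 0.54 = 1.43 − 0.54 = 0.89.
Reliability = 0.89 / 1.46 = 0.6096.

0.6096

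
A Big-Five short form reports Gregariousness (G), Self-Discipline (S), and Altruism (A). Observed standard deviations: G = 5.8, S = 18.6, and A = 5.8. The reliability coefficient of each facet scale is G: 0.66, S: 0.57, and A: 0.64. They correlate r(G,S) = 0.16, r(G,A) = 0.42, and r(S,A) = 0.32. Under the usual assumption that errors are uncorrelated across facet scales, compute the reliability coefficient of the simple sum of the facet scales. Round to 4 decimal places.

0.6839

Var(G+S+A) = 5.8² + 18.6² + 5.8² + 2·[5.8·18.6·0.16 + 5.8·5.8·0.42 + 18.6·5.8·0.32] = 413.24 + 131.822 = 545.062.
With uncorrelated errors the cross-covariances are all true-score covariance, so they carry over unchanged; only the diagonal terms shrink to ρᵢσᵢ².
True-score variance = [5.8²·0.66 + 18.6²·0.57 + 5.8²·0.64] + 131.822 = 240.929 + 131.822 = 372.752.
Reliability = 372.752 / 545.062 = 0.6839.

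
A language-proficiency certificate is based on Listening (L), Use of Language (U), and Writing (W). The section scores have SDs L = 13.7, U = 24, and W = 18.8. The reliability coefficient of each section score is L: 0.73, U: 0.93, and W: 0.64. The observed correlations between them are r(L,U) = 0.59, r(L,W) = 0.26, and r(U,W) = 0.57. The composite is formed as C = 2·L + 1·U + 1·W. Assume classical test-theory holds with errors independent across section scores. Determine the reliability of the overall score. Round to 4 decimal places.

Var(C) = 2²·13.7² + 24² + 18.8² + 2·[2·13.7·24·0.59 + 2·13.7·18.8·0.26 + 24·18.8·0.57] = 1680.2 + 1558.2 = 3238.4.
Under uncorrelated errors the observed covariances equal the true-score covariances, so only the own-variance terms attenuate.
True-score variance = [2²·13.7²·0.73 + 24²·0.93 + 18.8²·0.64] + 1558.2 = 1309.94 + 1558.2 = 2868.13.
Reliability = 2868.13 / 3238.4 = 0.8857.

0.8857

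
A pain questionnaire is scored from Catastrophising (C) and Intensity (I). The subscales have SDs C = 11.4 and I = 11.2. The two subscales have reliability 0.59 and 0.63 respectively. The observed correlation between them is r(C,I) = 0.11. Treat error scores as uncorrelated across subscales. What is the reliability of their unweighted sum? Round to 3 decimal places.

Var(C+I) = 11.4² + 11.2² + 2·[11.4·11.2·0.11] = 255.4 + 28.0896 = 283.49.
With uncorrelated errors the cross-covariances are all true-score covariance, so they carry over unchanged; only the diagonal terms shrink to ρᵢσᵢ².
True-score variance = [11.4²·0.59 + 11.2²·0.63] + 28.0896 = 155.704 + 28.0896 = 183.793.
Reliability = 183.793 / 283.49 = 0.648.

0.648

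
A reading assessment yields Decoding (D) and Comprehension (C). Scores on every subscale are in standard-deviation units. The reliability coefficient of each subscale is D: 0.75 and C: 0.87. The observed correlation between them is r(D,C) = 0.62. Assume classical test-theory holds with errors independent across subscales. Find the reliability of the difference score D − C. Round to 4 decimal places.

0.5000

Var(D−C) = 1 + 1 − 2·0.62 = 2 − 1.24 = 0.76.
Because errors are independent across components, Cov(Tᵢ,Tⱼ) = Cov(Xᵢ,Xⱼ); the off-diagonal part of the true-score variance is the same as above.
True-score variance = [0.75 + 0.87] − 1.24 = 1.62 − 1.24 = 0.38.
Reliability = 0.38 / 0.76 = 0.5000.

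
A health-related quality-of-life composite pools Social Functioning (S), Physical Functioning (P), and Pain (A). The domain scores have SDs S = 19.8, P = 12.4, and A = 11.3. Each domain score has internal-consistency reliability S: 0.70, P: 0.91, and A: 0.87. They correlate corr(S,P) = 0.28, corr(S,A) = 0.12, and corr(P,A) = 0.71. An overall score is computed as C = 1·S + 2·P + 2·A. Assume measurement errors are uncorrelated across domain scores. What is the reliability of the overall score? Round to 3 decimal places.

0.911

Var(C) = 19.8² + 2²·12.4² + 2²·11.3² + 2·[2·19.8·12.4·0.28 + 2·19.8·11.3·0.12 + 4·12.4·11.3·0.71] = 1517.84 + 1178.26 = 2696.1.
With uncorrelated errors the cross-covariances are all true-score covariance, so they carry over unchanged; only the diagonal terms shrink to ρᵢσᵢ².
True-score variance = [19.8²·0.70 + 2²·12.4²·0.91 + 2²·11.3²·0.87] + 1178.26 = 1278.48 + 1178.26 = 2456.73.
Reliability = 2456.73 / 2696.1 = 0.911.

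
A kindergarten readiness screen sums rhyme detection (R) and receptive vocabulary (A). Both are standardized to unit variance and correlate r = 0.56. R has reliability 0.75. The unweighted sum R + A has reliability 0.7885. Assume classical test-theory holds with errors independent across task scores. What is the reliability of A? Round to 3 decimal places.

Var(R+A) = 2 + 2·0.56 = 3.120.
True-score variance = ρ_R + ρ_A + 2·0.56, so 0.7885 = (0.75 + ρ_A + 1.12) / 3.120.
ρ_A = 0.7885·3.120 − 0.75 − 1.12 = 0.590.

0.590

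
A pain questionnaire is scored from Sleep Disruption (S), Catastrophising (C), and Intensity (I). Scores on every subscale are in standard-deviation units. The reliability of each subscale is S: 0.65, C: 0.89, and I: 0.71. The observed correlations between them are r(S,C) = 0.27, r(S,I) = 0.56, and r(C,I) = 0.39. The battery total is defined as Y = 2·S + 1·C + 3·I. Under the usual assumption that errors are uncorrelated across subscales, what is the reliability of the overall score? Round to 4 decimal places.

0.8293

Var(Y) = 2² + 1 + 3² + 2·[2·0.27 + 6·0.56 + 3·0.39] = 14 + 10.14 = 24.14.
With uncorrelated errors the cross-covariances are all true-score covariance, so they carry over unchanged; only the diagonal terms shrink to ρᵢσᵢ².
True-score variance = [2²·0.65 + 0.89 + 3²·0.71] + 10.14 = 9.88 + 10.14 = 20.02.
Reliability = 20.02 / 24.14 = 0.8293.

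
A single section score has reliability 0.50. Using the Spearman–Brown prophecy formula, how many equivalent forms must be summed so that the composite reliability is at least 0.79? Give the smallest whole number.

4

k ≥ ρ*(1−ρ₁)/(ρ₁(1−ρ*)) = 0.79·0.50 / (0.50·0.21) = 3.762.
Smallest integer k = 4.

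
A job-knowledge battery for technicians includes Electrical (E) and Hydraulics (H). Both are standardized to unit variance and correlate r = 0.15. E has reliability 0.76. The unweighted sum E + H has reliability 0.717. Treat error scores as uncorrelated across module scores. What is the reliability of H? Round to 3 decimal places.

0.589

Var(E+H) = 2 + 2·0.15 = 2.300.
True-score variance = ρ_E + ρ_H + 2·0.15, so 0.717 = (0.76 + ρ_H + 0.30) / 2.300.
ρ_H = 0.717·2.300 − 0.76 − 0.30 = 0.589.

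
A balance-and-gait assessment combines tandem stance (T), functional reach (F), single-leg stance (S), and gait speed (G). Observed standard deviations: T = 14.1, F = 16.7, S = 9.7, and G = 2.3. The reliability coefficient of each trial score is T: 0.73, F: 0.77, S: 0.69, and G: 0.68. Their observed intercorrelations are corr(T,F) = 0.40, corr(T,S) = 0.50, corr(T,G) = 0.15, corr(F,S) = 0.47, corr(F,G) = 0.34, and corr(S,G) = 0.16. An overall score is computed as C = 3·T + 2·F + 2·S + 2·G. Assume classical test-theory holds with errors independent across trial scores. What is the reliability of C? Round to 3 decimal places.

0.857

Var(C) = 3²·14.1² + 2²·16.7² + 2²·9.7² + 2²·2.3² + 2·[6·14.1·16.7·0.40 + 6·14.1·9.7·0.50 + 6·14.1·2.3·0.15 + 4·16.7·9.7·0.47 + 4·16.7·2.3·0.34 + 4·9.7·2.3·0.16] = 3302.37 + 2751.36 = 6053.73.
Because errors are independent across components, Cov(Tᵢ,Tⱼ) = Cov(Xᵢ,Xⱼ); the off-diagonal part of the true-score variance is the same as above.
True-score variance = [3²·14.1²·0.73 + 2²·16.7²·0.77 + 2²·9.7²·0.69 + 2²·2.3²·0.68] + 2751.36 = 2439.24 + 2751.36 = 5190.6.
Reliability = 5190.6 / 6053.73 = 0.857.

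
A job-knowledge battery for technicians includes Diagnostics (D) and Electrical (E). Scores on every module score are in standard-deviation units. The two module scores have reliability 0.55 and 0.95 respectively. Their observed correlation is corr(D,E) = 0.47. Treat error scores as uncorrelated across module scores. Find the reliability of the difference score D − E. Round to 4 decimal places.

Var(D−E) = 1 + 1 − 2·0.47 = 2 − 0.94 = 1.06.
Under uncorrelated errors the observed covariances equal the true-score covariances, so only the own-variance terms attenuate.
True-score variance = [0.55 + 0.95] − 0.94 = 1.5 − 0.94 = 0.56.
Reliability = 0.56 / 1.06 = 0.5283.

0.5283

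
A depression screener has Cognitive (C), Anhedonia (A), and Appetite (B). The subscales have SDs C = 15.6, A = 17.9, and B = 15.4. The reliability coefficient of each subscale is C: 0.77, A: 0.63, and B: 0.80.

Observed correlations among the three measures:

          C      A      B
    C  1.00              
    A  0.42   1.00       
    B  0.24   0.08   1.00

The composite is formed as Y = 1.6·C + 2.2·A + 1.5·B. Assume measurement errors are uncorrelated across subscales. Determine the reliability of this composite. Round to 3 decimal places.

Var(Y) = 1.6²·15.6² + 2.2²·17.9² + 1.5²·15.4² + 2·[3.52·15.6·17.9·0.42 + 2.4·15.6·15.4·0.24 + 3.3·17.9·15.4·0.08] = 2707.4 + 1247.96 = 3955.36.
Under uncorrelated errors the observed covariances equal the true-score covariances, so only the own-variance terms attenuate.
True-score variance = [1.6²·15.6²·0.77 + 2.2²·17.9²·0.63 + 1.5²·15.4²·0.80] + 1247.96 = 1883.59 + 1247.96 = 3131.56.
Reliability = 3131.56 / 3955.36 = 0.792.

0.792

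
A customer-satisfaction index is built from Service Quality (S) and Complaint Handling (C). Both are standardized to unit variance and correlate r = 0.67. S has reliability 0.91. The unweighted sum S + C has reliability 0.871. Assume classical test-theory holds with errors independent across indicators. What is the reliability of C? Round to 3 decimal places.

0.659

Var(S+C) = 2 + 2·0.67 = 3.340.
True-score variance = ρ_S + ρ_C + 2·0.67, so 0.871 = (0.91 + ρ_C + 1.34) / 3.340.
ρ_C = 0.871·3.340 − 0.91 − 1.34 = 0.659.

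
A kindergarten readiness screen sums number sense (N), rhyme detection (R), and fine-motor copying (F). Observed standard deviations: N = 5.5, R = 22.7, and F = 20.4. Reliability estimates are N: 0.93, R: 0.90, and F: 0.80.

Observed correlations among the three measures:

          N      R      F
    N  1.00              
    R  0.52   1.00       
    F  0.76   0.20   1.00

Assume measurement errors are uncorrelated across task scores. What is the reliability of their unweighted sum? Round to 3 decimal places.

0.905

Var(N+R+F) = 5.5² + 22.7² + 20.4² + 2·[5.5·22.7·0.52 + 5.5·20.4·0.76 + 22.7·20.4·0.20] = 961.7 + 485.62 = 1447.32.
Under uncorrelated errors the observed covariances equal the true-score covariances, so only the own-variance terms attenuate.
True-score variance = [5.5²·0.93 + 22.7²·0.90 + 20.4²·0.80] + 485.62 = 824.822 + 485.62 = 1310.44.
Reliability = 1310.44 / 1447.32 = 0.905.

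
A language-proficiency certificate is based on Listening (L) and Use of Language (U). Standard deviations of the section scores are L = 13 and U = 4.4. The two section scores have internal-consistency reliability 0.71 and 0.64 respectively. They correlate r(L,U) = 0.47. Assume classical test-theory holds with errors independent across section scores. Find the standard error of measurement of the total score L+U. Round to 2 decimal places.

Var(total) = 188.36 + 53.768 = 242.128.
True-score variance = 132.38 + 53.768 = 186.148, so reliability = 0.7688.
Error variance = 242.128 − 186.148 = 55.9796; SEM = √55.9796 = 7.48.

7.48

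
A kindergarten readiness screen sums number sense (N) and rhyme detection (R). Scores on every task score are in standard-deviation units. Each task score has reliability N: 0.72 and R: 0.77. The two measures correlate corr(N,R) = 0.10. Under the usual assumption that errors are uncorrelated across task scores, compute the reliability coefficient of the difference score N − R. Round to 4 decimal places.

Var(N−R) = 1 + 1 − 2·0.10 = 2 − 0.2 = 1.8.
With uncorrelated errors the cross-covariances are all true-score covariance, so they carry over unchanged; only the diagonal terms shrink to ρᵢσᵢ².
True-score variance = [0.72 + 0.77] − 0.2 = 1.49 − 0.2 = 1.29.
Reliability = 1.29 / 1.8 = 0.7167.

0.7167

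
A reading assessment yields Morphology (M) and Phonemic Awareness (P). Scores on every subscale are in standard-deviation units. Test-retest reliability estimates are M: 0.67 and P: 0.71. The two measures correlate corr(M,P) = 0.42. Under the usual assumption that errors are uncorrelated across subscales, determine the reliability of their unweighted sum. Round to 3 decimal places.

Var(M+P) = 2 + 2·[0.42] = 2 + 0.84 = 2.84.
With uncorrelated errors the cross-covariances are all true-score covariance, so they carry over unchanged; only the diagonal terms shrink to ρᵢσᵢ².
True-score variance = [0.67 + 0.71] + 0.84 = 1.38 + 0.84 = 2.22.
Reliability = 2.22 / 2.84 = 0.782.

0.782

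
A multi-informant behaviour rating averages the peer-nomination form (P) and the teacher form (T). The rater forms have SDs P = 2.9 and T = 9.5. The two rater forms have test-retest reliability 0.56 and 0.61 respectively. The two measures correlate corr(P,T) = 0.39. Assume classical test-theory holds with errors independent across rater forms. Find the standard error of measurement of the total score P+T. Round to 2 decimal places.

6.24

Var(total) = 98.66 + 21.489 = 120.149.
True-score variance = 59.7621 + 21.489 = 81.2511, so reliability = 0.6763.
Error variance = 120.149 − 81.2511 = 38.8979; SEM = √38.8979 = 6.24.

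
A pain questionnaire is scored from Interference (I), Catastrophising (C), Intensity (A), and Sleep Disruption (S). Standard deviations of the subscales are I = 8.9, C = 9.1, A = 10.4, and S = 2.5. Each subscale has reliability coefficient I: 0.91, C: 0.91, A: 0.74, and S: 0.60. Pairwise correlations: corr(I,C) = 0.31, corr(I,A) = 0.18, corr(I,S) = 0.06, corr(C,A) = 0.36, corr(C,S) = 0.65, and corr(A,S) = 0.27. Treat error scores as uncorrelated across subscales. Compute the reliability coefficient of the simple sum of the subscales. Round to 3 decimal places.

0.905

Var(I+C+A+S) = 8.9² + 9.1² + 10.4² + 2.5² + 2·[8.9·9.1·0.31 + 8.9·10.4·0.18 + 8.9·2.5·0.06 + 9.1·10.4·0.36 + 9.1·2.5·0.65 + 10.4·2.5·0.27] = 276.43 + 197.961 = 474.391.
Because errors are independent across components, Cov(Tᵢ,Tⱼ) = Cov(Xᵢ,Xⱼ); the off-diagonal part of the true-score variance is the same as above.
True-score variance = [8.9²·0.91 + 9.1²·0.91 + 10.4²·0.74 + 2.5²·0.60] + 197.961 = 231.227 + 197.961 = 429.188.
Reliability = 429.188 / 474.391 = 0.905.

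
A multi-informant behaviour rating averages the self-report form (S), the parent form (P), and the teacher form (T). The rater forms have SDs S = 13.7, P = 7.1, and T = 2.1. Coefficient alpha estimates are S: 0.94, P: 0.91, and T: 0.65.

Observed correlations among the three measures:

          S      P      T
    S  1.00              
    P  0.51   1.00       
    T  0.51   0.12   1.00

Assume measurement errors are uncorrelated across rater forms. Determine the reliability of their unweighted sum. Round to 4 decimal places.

0.9537

Var(S+P+T) = 13.7² + 7.1² + 2.1² + 2·[13.7·7.1·0.51 + 13.7·2.1·0.51 + 7.1·2.1·0.12] = 242.51 + 132.139 = 374.649.
With uncorrelated errors the cross-covariances are all true-score covariance, so they carry over unchanged; only the diagonal terms shrink to ρᵢσᵢ².
True-score variance = [13.7²·0.94 + 7.1²·0.91 + 2.1²·0.65] + 132.139 = 225.168 + 132.139 = 357.307.
Reliability = 357.307 / 374.649 = 0.9537.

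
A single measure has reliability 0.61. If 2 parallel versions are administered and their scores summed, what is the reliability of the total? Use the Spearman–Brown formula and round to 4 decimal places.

0.7578

ρ_k = kρ / (1 + (k−1)ρ) = 2·0.61 / (1 + 1·0.61) = 1.220 / 1.610 = 0.7578.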